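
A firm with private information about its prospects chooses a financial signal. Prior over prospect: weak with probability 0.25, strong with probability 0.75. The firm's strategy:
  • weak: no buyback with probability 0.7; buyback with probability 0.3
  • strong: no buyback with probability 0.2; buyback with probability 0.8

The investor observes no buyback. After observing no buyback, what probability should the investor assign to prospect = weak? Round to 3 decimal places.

Apply Bayes' rule using the sender's strategy as the likelihood.
P(no buyback) = 0.25·0.7 + 0.75·0.2 = 0.325
P(weak | no buyback) = (0.25·0.7) / 0.325 = 0.175 / 0.325 = 0.538462

0.538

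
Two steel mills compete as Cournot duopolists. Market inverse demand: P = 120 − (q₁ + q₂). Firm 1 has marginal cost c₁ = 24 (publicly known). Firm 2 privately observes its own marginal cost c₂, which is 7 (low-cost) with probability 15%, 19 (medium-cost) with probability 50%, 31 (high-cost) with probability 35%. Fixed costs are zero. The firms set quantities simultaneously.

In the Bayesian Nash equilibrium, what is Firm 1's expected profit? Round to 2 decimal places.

969.28

Each type of Firm 2 best-responds to q₁; Firm 1 best-responds to the expected q₂ over Firm 2's types.
Firm 2 with cost c maximizes (120 − (q₁+q₂) − c)·q₂, giving q₂(c) = (120 − c − q₁)/2.
E[c₂] = 0.15·7 + 0.5·19 + 0.35·31 = 21.4
Firm 1's FOC against E[q₂] yields q₁ = (120 − 2·24 + E[c₂])/3 = (120 − 48 + 21.4)/3 = 31.1333.
E[P] = 120 − (q₁ + E[q₂]) = 55.1333; Firm 1's expected profit = (E[P] − 24)·q₁ = (55.1333 − 24)·31.1333 = 969.284.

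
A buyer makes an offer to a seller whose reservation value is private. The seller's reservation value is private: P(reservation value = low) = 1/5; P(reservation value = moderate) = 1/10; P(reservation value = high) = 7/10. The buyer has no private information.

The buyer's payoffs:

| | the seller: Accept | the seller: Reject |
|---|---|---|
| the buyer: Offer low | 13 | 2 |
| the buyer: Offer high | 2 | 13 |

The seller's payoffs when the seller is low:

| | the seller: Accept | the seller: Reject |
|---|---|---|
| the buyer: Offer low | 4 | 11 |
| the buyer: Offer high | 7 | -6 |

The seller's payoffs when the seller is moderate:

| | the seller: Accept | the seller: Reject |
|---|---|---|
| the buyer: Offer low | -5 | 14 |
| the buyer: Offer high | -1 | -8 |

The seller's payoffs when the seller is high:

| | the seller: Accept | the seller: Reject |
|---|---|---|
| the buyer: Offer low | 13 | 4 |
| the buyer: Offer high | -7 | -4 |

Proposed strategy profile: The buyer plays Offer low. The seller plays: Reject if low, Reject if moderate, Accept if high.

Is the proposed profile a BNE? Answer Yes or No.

The buyer plays Offer low: E[Offer low] = 1/5·(2) + 1/10·(2) + 7/10·(13) = 97/10; E[Offer high] = 53/10. Best-responding. ✓
The seller (reservation value low), facing Offer low: Accept gives 4, Reject gives 11. Proposed Reject is best. ✓
The seller (reservation value moderate), facing Offer low: Accept gives -5, Reject gives 14. Proposed Reject is best. ✓
The seller (reservation value high), facing Offer low: Accept gives 13, Reject gives 4. Proposed Accept is best. ✓

Yes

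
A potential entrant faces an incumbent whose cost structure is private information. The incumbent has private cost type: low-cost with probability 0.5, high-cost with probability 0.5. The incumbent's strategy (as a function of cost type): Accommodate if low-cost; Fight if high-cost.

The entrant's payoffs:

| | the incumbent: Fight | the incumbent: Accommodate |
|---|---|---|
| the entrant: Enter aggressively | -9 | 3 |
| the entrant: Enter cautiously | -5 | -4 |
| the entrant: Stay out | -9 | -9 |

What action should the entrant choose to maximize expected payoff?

E[Enter aggressively] = 0.5·(3) + 0.5·(-9) = -3
E[Enter cautiously] = 0.5·(-4) + 0.5·(-5) = -4.5
E[Stay out] = 0.5·(-9) + 0.5·(-9) = -9
Best response: Enter aggressively (-3 is the largest).

Enter aggressively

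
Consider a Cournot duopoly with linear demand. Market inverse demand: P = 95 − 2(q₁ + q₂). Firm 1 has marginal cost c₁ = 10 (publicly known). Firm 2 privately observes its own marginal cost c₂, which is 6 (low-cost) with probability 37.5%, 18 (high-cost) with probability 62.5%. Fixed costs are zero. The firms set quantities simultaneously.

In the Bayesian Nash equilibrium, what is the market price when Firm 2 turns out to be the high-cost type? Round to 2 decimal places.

41.75

Each type of Firm 2 best-responds to q₁; Firm 1 best-responds to the expected q₂ over Firm 2's types.
Firm 2 with cost c maximizes (95 − 2(q₁+q₂) − c)·q₂, giving q₂(c) = (95 − c − 2q₁)/4.
E[c₂] = 0.375·6 + 0.625·18 = 13.5
Firm 1's FOC against E[q₂] yields q₁ = (95 − 2·10 + E[c₂])/6 = (95 − 20 + 13.5)/6 = 14.75.
q₂(high-cost) = 11.875, so P = 95 − 2·(14.75 + 11.875) = 41.75.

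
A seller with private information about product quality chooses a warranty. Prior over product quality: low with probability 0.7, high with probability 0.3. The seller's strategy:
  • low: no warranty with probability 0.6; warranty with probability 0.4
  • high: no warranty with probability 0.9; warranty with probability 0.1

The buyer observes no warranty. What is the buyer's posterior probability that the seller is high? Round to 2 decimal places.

P(no warranty) = 0.7·0.6 + 0.3·0.9 = 0.69
P(high | no warranty) = (0.3·0.9) / 0.69 = 0.27 / 0.69 = 0.391304

0.39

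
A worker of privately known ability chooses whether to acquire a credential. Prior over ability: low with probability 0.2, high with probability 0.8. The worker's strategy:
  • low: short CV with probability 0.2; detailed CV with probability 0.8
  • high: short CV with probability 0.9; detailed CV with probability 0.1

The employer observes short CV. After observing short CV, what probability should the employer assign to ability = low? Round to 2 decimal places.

0.05

P(short CV) = 0.2·0.2 + 0.8·0.9 = 0.76
P(low | short CV) = (0.2·0.2) / 0.76 = 0.04 / 0.76 = 0.0526316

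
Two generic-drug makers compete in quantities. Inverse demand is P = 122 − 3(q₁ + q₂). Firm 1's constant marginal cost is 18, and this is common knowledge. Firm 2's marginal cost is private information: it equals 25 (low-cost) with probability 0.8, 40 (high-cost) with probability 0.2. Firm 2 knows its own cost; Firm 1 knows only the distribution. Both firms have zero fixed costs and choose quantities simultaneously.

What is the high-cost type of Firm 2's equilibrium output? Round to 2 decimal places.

Type-c best response for Firm 2: q₂(c) = (122 − c)/6 − q₁/2.
Firm 1 maximizes expected profit; its first-order condition is 122 − 6q₁ − 3E[q₂] − 18 = 0.
Substituting E[q₂] and solving: E[c₂] = 28, so q₁ = (122 − 2·18 + 28)/9 = 12.6667.
q₂(high-cost) = (122 − 40 − 3·12.6667)/6 = 7.33333.

7.33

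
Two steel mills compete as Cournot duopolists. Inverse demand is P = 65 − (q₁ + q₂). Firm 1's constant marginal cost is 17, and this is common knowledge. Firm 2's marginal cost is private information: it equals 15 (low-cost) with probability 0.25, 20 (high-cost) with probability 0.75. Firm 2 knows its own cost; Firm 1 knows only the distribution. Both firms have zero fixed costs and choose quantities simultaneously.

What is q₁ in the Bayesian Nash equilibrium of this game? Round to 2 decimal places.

Firm 2 with cost c maximizes (65 − (q₁+q₂) − c)·q₂, giving q₂(c) = (65 − c − q₁)/2.
E[c₂] = 0.25·15 + 0.75·20 = 18.75
Firm 1's FOC against E[q₂] yields q₁ = (65 − 2·17 + E[c₂])/3 = (65 − 34 + 18.75)/3 = 16.5833.

16.58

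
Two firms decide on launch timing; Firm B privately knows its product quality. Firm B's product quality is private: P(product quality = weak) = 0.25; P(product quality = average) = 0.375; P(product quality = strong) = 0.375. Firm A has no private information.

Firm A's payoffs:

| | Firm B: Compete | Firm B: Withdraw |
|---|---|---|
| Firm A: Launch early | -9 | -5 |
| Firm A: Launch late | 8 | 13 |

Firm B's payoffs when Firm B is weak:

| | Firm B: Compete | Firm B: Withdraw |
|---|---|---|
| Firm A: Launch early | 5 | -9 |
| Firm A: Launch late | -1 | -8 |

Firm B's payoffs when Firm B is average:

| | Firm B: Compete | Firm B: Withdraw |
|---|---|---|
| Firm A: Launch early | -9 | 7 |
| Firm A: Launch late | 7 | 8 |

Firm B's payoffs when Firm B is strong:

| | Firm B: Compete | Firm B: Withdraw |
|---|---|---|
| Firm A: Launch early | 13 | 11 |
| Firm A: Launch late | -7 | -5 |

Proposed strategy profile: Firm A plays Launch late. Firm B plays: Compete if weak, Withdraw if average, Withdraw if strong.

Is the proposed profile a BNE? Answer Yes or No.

Firm A plays Launch late: E[Launch late] = 0.25·(8) + 0.375·(13) + 0.375·(13) = 11.75; E[Launch early] = -6. Best-responding. ✓
Firm B (product quality weak), facing Launch late: Compete gives -1, Withdraw gives -8. Proposed Compete is best. ✓
Firm B (product quality average), facing Launch late: Compete gives 7, Withdraw gives 8. Proposed Withdraw is best. ✓
Firm B (product quality strong), facing Launch late: Compete gives -7, Withdraw gives -5. Proposed Withdraw is best. ✓

Yes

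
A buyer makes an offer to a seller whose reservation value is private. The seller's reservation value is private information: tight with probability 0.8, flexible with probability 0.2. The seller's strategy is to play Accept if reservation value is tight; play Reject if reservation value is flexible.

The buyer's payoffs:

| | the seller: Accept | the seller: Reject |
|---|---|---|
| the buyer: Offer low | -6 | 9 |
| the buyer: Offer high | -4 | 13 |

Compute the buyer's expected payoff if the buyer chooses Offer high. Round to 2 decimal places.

-0.60

E[Offer high] = 0.8·(-4) + 0.2·13 = (-3.2) + 2.6 = -0.6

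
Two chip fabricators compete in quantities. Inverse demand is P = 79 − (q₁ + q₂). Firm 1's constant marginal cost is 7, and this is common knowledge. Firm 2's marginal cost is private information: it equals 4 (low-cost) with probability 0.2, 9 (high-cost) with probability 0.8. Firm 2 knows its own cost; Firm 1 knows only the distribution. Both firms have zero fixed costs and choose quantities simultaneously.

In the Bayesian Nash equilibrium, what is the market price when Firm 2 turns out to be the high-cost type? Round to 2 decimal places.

Firm 2 with cost c maximizes (79 − (q₁+q₂) − c)·q₂, giving q₂(c) = (79 − c − q₁)/2.
E[c₂] = 0.2·4 + 0.8·9 = 8
Firm 1's FOC against E[q₂] yields q₁ = (79 − 2·7 + E[c₂])/3 = (79 − 14 + 8)/3 = 24.3333.
q₂(high-cost) = 22.8333, so P = 79 − (24.3333 + 22.8333) = 31.8333.

31.83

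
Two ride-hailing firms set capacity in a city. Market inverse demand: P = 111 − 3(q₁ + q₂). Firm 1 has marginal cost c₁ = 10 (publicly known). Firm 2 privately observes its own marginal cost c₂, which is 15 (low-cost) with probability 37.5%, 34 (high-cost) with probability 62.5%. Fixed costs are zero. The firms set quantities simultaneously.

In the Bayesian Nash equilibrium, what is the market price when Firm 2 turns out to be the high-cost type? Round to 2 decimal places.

Type-c best response for Firm 2: q₂(c) = (111 − c)/6 − q₁/2.
Firm 1 maximizes expected profit; its first-order condition is 111 − 6q₁ − 3E[q₂] − 10 = 0.
Substituting E[q₂] and solving: E[c₂] = 26.875, so q₁ = (111 − 2·10 + 26.875)/9 = 13.0972.
q₂(high-cost) = 6.28472, so P = 111 − 3·(13.0972 + 6.28472) = 52.8542.

52.85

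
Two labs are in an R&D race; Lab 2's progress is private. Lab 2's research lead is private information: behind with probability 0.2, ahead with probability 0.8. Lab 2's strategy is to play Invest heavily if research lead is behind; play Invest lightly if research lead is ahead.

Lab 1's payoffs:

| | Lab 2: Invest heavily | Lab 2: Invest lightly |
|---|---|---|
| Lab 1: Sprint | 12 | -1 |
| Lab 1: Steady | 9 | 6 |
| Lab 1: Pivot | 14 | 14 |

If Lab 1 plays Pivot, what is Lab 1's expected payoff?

14

Take the expectation over Lab 2's research lead, weighting each type's action by its prior probability.
E[Pivot] = 0.2·14 + 0.8·14 = 2.8 + 11.2 = 14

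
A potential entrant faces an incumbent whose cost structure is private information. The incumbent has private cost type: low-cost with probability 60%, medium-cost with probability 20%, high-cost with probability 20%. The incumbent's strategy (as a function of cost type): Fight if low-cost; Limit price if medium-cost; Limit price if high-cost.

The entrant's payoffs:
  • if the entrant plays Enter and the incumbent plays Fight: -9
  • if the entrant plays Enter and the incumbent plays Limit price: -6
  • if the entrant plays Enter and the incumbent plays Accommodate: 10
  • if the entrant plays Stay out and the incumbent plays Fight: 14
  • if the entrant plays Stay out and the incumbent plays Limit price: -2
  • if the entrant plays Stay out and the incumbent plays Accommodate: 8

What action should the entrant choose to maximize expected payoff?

E[Enter] = 0.6·(-9) + 0.2·(-6) + 0.2·(-6) = -7.8
E[Stay out] = 0.6·(14) + 0.2·(-2) + 0.2·(-2) = 7.6
Best response: Stay out (7.6 is the largest).

Stay out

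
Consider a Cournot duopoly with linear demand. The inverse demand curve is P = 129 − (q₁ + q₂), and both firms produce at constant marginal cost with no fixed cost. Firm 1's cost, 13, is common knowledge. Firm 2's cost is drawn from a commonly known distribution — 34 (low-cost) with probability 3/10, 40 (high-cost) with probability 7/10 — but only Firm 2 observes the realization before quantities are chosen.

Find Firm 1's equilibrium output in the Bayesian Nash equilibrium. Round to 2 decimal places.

47.07

Type-c best response for Firm 2: q₂(c) = (129 − c)/2 − q₁/2.
Firm 1 maximizes expected profit; its first-order condition is 129 − 2q₁ − E[q₂] − 13 = 0.
Substituting E[q₂] and solving: E[c₂] = 38.2, so q₁ = (129 − 2·13 + 38.2)/3 = 47.0667.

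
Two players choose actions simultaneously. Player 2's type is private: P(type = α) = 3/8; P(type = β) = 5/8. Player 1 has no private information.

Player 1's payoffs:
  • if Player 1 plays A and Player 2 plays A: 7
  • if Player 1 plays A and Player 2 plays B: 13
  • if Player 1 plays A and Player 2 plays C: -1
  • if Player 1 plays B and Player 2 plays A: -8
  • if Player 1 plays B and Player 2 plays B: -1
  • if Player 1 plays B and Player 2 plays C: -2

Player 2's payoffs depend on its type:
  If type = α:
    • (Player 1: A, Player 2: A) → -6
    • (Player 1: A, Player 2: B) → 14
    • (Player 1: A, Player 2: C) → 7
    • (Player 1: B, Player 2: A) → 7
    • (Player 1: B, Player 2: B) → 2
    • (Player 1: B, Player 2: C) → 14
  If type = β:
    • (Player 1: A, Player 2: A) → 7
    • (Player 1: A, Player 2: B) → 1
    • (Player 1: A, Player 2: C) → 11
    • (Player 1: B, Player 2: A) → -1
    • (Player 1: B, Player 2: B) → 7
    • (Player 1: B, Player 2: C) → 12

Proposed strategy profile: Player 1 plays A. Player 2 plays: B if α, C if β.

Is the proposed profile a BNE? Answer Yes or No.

Yes

Player 1 plays A: E[A] = 3/8·(13) + 5/8·(-1) = 17/4; E[B] = -13/8. Best-responding. ✓
Player 2 (type α), facing A: A gives -6, B gives 14, C gives 7. Proposed B is best. ✓
Player 2 (type β), facing A: A gives 7, B gives 1, C gives 11. Proposed C is best. ✓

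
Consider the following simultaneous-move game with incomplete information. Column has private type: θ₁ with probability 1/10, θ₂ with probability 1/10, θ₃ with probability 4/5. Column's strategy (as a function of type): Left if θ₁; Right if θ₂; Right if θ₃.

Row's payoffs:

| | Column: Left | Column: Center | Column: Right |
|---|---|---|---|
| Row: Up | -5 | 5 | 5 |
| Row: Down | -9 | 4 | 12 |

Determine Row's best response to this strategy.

Down

Compute Row's expected payoff for each action, taking the expectation over Column's type.
E[Up] = 1/10·(-5) + 1/10·(5) + 4/5·(5) = 4
E[Down] = 1/10·(-9) + 1/10·(12) + 4/5·(12) = 99/10
Best response: Down (99/10 is the largest).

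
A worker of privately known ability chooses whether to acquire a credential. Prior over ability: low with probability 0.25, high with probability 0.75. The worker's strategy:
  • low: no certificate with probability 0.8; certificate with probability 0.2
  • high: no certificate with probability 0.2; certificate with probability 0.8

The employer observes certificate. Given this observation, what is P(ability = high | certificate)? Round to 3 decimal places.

Apply Bayes' rule using the sender's strategy as the likelihood.
P(certificate) = 0.25·0.2 + 0.75·0.8 = 0.65
P(high | certificate) = (0.75·0.8) / 0.65 = 0.6 / 0.65 = 0.923077

0.923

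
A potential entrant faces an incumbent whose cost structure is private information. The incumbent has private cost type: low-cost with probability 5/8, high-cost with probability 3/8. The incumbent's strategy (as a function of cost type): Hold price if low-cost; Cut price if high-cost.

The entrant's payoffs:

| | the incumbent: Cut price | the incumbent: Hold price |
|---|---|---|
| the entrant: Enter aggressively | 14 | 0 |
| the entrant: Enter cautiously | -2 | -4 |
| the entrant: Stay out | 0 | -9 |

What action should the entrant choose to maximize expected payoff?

E[Enter aggressively] = 5/8·(0) + 3/8·(14) = 21/4
E[Enter cautiously] = 5/8·(-4) + 3/8·(-2) = -13/4
E[Stay out] = 5/8·(-9) + 3/8·(0) = -45/8
Best response: Enter aggressively (21/4 is the largest).

Enter aggressively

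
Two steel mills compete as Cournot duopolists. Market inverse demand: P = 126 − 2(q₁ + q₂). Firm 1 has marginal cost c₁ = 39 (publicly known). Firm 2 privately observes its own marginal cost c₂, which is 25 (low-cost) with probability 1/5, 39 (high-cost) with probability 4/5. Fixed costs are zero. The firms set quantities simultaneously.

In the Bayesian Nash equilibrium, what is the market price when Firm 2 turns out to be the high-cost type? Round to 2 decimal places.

68.47

Type-c best response for Firm 2: q₂(c) = (126 − c)/4 − q₁/2.
Firm 1 maximizes expected profit; its first-order condition is 126 − 4q₁ − 2E[q₂] − 39 = 0.
Substituting E[q₂] and solving: E[c₂] = 36.2, so q₁ = (126 − 2·39 + 36.2)/6 = 14.0333.
q₂(high-cost) = 14.7333, so P = 126 − 2·(14.0333 + 14.7333) = 68.4667.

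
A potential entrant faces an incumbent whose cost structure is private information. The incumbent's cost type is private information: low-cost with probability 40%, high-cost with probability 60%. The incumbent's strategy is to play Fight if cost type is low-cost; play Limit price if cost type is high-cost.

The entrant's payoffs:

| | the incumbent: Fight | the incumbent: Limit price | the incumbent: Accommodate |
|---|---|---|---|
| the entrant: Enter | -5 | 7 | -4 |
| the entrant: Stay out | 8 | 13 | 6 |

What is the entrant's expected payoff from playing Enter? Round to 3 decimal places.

Take the expectation over the incumbent's cost type, weighting each type's action by its prior probability.
E[Enter] = 0.4·(-5) + 0.6·7 = (-2) + 4.2 = 2.2

2.200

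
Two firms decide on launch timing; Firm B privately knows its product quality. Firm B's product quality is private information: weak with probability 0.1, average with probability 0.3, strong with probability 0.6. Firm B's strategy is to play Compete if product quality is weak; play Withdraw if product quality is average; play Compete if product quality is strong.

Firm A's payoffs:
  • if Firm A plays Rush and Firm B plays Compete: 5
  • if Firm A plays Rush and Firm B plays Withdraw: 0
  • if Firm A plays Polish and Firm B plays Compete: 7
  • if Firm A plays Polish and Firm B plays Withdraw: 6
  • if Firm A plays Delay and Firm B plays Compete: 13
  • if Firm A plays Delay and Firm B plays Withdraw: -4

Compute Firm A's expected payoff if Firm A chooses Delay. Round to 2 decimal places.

E[Delay] = 0.1·13 + 0.3·(-4) + 0.6·13 = 1.3 + (-1.2) + 7.8 = 7.9

7.90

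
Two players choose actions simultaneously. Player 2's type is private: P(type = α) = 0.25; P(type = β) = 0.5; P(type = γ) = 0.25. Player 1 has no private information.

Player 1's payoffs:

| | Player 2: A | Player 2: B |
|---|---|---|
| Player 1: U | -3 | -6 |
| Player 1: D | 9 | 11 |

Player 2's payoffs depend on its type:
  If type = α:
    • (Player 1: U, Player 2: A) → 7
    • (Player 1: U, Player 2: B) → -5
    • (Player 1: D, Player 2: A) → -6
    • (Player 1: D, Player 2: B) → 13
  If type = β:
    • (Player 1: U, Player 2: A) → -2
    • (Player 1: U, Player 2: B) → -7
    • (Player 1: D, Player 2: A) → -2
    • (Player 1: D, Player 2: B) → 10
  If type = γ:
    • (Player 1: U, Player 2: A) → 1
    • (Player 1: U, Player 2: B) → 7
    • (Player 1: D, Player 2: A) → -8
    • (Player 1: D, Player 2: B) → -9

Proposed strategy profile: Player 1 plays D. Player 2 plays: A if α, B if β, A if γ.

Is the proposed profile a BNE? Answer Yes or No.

Player 1 plays D: E[D] = 0.25·(9) + 0.5·(11) + 0.25·(9) = 10; E[U] = -4.5. Best-responding. ✓
Player 2 (type α), facing D: A gives -6, B gives 13. Proposed A is not best — profitable deviation exists. ✗
Player 2 (type β), facing D: A gives -2, B gives 10. Proposed B is best. ✓
Player 2 (type γ), facing D: A gives -8, B gives -9. Proposed A is best. ✓

No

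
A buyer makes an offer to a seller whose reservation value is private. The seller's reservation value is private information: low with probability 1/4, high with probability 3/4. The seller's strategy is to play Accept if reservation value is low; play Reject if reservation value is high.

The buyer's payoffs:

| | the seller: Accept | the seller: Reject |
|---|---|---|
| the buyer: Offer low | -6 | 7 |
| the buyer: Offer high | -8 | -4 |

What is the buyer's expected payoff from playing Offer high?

-5

Take the expectation over the seller's reservation value, weighting each type's action by its prior probability.
E[Offer high] = 1/4·(-8) + 3/4·(-4) = (-2) + (-3) = -5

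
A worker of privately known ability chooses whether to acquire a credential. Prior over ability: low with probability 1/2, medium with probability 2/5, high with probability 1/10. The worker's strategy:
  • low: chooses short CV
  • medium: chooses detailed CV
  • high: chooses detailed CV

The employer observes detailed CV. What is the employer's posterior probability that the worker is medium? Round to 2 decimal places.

0.80

Apply Bayes' rule using the sender's strategy as the likelihood.
P(detailed CV) = (1/2)·0 + (2/5)·1 + (1/10)·1 = 1/2
P(medium | detailed CV) = ((2/5)·1) / (1/2) = (2/5) / (1/2) = 4/5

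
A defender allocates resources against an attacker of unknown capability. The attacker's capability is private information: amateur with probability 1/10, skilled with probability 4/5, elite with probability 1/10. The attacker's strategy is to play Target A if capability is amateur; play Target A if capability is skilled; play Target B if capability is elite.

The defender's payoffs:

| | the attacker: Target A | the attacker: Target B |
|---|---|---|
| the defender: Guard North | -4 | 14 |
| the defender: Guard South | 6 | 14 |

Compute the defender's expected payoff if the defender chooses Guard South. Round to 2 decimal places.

Take the expectation over the attacker's capability, weighting each type's action by its prior probability.
E[Guard South] = 1/10·6 + 4/5·6 + 1/10·14 = 3/5 + 24/5 + 7/5 = 34/5

6.80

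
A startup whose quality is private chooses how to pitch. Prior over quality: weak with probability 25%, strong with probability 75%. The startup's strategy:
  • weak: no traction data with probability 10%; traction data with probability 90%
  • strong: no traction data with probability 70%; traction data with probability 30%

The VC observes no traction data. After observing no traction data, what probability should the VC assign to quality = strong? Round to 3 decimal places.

0.955

Apply Bayes' rule using the sender's strategy as the likelihood.
P(no traction data) = 0.25·0.1 + 0.75·0.7 = 0.55
P(strong | no traction data) = (0.75·0.7) / 0.55 = 0.525 / 0.55 = 0.954545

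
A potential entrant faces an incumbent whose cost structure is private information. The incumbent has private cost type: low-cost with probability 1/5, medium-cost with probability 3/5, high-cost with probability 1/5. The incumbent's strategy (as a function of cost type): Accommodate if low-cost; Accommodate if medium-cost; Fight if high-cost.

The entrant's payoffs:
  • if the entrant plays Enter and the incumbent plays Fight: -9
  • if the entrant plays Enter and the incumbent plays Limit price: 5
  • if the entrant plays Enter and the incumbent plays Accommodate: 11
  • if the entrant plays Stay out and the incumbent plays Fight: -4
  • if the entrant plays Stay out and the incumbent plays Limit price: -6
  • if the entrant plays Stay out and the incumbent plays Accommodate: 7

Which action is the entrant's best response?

Enter

E[Enter] = 1/5·(11) + 3/5·(11) + 1/5·(-9) = 7
E[Stay out] = 1/5·(7) + 3/5·(7) + 1/5·(-4) = 24/5
Best response: Enter (7 is the largest).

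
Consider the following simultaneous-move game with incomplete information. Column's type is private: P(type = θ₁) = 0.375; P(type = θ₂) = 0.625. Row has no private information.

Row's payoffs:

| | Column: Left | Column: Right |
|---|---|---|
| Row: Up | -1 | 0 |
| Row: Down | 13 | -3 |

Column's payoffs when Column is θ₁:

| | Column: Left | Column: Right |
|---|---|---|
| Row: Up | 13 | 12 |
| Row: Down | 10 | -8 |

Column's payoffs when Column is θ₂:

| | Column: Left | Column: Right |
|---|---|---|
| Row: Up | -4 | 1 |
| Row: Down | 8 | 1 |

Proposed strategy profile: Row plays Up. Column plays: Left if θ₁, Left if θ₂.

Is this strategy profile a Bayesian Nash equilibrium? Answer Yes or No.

Row plays Up: E[Up] = 0.375·(-1) + 0.625·(-1) = -1; E[Down] = 13. Not best-responding. ✗
Column (type θ₁), facing Up: Left gives 13, Right gives 12. Proposed Left is best. ✓
Column (type θ₂), facing Up: Left gives -4, Right gives 1. Proposed Left is not best — profitable deviation exists. ✗

No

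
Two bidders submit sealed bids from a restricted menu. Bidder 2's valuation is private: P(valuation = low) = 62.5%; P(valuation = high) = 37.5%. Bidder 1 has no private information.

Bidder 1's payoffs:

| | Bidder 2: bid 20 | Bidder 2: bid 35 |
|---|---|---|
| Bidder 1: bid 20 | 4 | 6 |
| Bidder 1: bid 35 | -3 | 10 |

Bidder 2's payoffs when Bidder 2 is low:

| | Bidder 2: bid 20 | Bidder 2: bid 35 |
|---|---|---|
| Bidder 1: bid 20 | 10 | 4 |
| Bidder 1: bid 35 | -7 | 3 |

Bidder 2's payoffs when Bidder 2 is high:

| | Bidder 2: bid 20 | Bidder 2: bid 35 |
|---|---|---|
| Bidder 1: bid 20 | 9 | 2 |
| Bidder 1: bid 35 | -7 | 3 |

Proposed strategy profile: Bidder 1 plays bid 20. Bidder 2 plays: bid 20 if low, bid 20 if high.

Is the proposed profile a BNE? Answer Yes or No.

Yes

Bidder 1 plays bid 20: E[bid 20] = 0.625·(4) + 0.375·(4) = 4; E[bid 35] = -3. Best-responding. ✓
Bidder 2 (valuation low), facing bid 20: bid 20 gives 10, bid 35 gives 4. Proposed bid 20 is best. ✓
Bidder 2 (valuation high), facing bid 20: bid 20 gives 9, bid 35 gives 2. Proposed bid 20 is best. ✓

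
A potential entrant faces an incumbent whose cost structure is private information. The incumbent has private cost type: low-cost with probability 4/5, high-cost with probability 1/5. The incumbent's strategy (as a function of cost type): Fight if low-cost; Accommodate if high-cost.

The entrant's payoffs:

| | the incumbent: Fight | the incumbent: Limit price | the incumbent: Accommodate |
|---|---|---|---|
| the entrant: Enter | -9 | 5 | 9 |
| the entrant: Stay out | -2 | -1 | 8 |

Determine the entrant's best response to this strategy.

Stay out

Compute the entrant's expected payoff for each action, taking the expectation over the incumbent's type.
E[Enter] = 4/5·(-9) + 1/5·(9) = -27/5
E[Stay out] = 4/5·(-2) + 1/5·(8) = 0
Best response: Stay out (0 is the largest).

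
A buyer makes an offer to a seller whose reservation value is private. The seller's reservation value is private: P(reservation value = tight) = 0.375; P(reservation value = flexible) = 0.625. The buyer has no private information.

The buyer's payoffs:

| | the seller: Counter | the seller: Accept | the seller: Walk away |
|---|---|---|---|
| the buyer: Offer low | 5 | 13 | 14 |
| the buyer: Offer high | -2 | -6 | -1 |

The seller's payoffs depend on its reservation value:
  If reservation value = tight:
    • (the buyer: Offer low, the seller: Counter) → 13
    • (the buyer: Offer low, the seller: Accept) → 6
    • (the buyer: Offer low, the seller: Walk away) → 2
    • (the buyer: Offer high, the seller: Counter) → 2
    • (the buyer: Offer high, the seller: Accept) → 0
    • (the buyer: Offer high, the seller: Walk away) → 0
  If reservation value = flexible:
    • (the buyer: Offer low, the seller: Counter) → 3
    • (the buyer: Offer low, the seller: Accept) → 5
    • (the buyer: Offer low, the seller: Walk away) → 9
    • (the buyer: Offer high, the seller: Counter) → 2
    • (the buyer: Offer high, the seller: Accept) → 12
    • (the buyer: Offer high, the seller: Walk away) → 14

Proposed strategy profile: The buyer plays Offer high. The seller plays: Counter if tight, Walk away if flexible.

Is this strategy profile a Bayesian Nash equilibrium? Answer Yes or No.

No

The buyer plays Offer high: E[Offer high] = 0.375·(-2) + 0.625·(-1) = -1.375; E[Offer low] = 10.625. Not best-responding. ✗
The seller (reservation value tight), facing Offer high: Counter gives 2, Accept gives 0, Walk away gives 0. Proposed Counter is best. ✓
The seller (reservation value flexible), facing Offer high: Counter gives 2, Accept gives 12, Walk away gives 14. Proposed Walk away is best. ✓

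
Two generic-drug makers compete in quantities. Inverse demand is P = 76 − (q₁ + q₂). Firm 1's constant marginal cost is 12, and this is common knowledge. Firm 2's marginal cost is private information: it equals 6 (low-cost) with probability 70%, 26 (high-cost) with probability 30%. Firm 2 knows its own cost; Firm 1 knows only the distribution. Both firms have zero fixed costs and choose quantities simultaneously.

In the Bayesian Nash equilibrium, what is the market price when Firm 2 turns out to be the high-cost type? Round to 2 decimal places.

Type-c best response for Firm 2: q₂(c) = (76 − c)/2 − q₁/2.
Firm 1 maximizes expected profit; its first-order condition is 76 − 2q₁ − E[q₂] − 12 = 0.
Substituting E[q₂] and solving: E[c₂] = 12, so q₁ = (76 − 2·12 + 12)/3 = 21.3333.
q₂(high-cost) = 14.3333, so P = 76 − (21.3333 + 14.3333) = 40.3333.

40.33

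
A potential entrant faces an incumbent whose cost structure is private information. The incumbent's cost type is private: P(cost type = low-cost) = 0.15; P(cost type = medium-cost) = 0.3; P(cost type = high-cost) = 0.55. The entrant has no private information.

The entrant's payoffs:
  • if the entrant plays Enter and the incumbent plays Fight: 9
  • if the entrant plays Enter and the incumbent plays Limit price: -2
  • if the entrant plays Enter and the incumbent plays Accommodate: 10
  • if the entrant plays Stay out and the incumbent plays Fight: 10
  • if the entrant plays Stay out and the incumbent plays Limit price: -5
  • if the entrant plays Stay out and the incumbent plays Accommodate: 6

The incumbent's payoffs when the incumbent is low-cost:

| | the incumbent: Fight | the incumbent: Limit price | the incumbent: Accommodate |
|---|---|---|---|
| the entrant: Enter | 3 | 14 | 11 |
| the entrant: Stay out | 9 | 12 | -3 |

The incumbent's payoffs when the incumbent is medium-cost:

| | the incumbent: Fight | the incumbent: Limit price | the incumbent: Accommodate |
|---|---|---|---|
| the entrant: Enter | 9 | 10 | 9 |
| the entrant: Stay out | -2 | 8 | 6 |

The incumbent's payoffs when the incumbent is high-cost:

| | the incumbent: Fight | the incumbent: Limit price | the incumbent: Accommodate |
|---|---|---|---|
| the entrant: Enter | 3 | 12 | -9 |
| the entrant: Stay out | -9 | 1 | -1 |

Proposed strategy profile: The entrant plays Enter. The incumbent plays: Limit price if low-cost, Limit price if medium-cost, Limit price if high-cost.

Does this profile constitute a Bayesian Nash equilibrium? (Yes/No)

Yes

The entrant plays Enter: E[Enter] = 0.15·(-2) + 0.3·(-2) + 0.55·(-2) = -2; E[Stay out] = -5. Best-responding. ✓
The incumbent (cost type low-cost), facing Enter: Fight gives 3, Limit price gives 14, Accommodate gives 11. Proposed Limit price is best. ✓
The incumbent (cost type medium-cost), facing Enter: Fight gives 9, Limit price gives 10, Accommodate gives 9. Proposed Limit price is best. ✓
The incumbent (cost type high-cost), facing Enter: Fight gives 3, Limit price gives 12, Accommodate gives -9. Proposed Limit price is best. ✓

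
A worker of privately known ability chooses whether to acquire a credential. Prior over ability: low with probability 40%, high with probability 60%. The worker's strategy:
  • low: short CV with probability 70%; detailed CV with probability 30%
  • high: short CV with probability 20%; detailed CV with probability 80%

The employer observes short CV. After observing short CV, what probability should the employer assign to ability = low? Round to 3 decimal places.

P(short CV) = 0.4·0.7 + 0.6·0.2 = 0.4
P(low | short CV) = (0.4·0.7) / 0.4 = 0.28 / 0.4 = 0.7

0.700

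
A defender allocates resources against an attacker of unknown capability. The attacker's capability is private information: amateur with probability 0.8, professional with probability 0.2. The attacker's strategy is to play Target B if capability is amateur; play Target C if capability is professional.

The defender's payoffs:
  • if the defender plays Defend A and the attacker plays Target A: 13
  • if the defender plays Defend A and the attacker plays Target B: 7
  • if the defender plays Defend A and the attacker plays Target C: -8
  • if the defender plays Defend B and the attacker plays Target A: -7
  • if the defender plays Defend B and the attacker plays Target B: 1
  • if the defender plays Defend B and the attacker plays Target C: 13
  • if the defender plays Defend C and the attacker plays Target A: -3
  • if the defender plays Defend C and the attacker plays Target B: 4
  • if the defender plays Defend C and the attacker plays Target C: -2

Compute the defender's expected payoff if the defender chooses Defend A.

E[Defend A] = 0.8·7 + 0.2·(-8) = 5.6 + (-1.6) = 4

4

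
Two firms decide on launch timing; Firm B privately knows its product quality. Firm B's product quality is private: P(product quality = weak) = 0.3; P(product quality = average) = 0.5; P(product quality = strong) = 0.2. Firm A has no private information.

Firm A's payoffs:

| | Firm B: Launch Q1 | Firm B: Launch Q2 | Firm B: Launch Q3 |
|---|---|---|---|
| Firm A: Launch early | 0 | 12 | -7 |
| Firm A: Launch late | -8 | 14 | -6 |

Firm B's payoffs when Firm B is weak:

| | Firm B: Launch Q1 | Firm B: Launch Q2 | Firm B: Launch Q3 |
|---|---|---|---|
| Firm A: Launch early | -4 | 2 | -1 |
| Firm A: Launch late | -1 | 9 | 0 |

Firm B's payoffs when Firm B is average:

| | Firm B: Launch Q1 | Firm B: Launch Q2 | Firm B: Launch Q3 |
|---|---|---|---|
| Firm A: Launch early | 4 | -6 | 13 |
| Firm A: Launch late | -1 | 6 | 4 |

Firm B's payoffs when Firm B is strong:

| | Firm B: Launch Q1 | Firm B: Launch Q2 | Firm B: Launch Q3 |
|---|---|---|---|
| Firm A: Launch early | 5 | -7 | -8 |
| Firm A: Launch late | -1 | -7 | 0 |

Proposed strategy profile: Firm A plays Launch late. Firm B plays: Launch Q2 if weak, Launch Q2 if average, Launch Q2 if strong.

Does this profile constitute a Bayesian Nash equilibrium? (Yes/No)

No

A profile is a BNE iff every type of every player is best-responding given beliefs about the other side.
Firm A plays Launch late: E[Launch late] = 0.3·(14) + 0.5·(14) + 0.2·(14) = 14; E[Launch early] = 12. Best-responding. ✓
Firm B (product quality weak), facing Launch late: Launch Q1 gives -1, Launch Q2 gives 9, Launch Q3 gives 0. Proposed Launch Q2 is best. ✓
Firm B (product quality average), facing Launch late: Launch Q1 gives -1, Launch Q2 gives 6, Launch Q3 gives 4. Proposed Launch Q2 is best. ✓
Firm B (product quality strong), facing Launch late: Launch Q1 gives -1, Launch Q2 gives -7, Launch Q3 gives 0. Proposed Launch Q2 is not best — profitable deviation exists. ✗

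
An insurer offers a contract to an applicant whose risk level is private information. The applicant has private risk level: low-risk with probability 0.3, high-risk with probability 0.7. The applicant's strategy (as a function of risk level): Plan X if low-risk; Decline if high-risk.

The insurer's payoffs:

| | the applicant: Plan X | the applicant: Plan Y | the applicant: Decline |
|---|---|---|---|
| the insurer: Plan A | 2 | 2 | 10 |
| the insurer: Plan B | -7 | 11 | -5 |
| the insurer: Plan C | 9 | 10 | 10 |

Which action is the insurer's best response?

Plan C

Compute the insurer's expected payoff for each action, taking the expectation over the applicant's type.
E[Plan A] = 0.3·(2) + 0.7·(10) = 7.6
E[Plan B] = 0.3·(-7) + 0.7·(-5) = -5.6
E[Plan C] = 0.3·(9) + 0.7·(10) = 9.7
Best response: Plan C (9.7 is the largest).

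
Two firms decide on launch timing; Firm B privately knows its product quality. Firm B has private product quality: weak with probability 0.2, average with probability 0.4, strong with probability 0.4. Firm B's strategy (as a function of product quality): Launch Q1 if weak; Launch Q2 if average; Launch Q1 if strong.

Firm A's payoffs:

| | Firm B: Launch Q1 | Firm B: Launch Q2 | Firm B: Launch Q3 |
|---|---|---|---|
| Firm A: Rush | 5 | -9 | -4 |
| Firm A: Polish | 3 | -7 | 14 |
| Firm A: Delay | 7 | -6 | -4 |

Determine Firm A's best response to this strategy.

Compute Firm A's expected payoff for each action, taking the expectation over Firm B's type.
E[Rush] = 0.2·(5) + 0.4·(-9) + 0.4·(5) = -0.6
E[Polish] = 0.2·(3) + 0.4·(-7) + 0.4·(3) = -1
E[Delay] = 0.2·(7) + 0.4·(-6) + 0.4·(7) = 1.8
Best response: Delay (1.8 is the largest).

Delay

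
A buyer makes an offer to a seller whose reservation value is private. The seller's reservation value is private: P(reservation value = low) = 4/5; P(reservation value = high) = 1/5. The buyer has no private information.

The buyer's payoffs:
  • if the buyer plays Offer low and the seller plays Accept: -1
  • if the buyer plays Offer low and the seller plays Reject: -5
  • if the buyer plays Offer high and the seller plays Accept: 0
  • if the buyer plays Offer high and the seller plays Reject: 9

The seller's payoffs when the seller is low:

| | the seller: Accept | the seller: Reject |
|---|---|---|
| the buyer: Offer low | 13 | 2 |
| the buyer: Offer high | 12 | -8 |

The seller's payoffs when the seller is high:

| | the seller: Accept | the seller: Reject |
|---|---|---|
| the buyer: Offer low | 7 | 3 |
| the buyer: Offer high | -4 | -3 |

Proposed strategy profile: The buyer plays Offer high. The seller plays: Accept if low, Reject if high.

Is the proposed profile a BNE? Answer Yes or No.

Yes

A profile is a BNE iff every type of every player is best-responding given beliefs about the other side.
The buyer plays Offer high: E[Offer high] = 4/5·(0) + 1/5·(9) = 9/5; E[Offer low] = -9/5. Best-responding. ✓
The seller (reservation value low), facing Offer high: Accept gives 12, Reject gives -8. Proposed Accept is best. ✓
The seller (reservation value high), facing Offer high: Accept gives -4, Reject gives -3. Proposed Reject is best. ✓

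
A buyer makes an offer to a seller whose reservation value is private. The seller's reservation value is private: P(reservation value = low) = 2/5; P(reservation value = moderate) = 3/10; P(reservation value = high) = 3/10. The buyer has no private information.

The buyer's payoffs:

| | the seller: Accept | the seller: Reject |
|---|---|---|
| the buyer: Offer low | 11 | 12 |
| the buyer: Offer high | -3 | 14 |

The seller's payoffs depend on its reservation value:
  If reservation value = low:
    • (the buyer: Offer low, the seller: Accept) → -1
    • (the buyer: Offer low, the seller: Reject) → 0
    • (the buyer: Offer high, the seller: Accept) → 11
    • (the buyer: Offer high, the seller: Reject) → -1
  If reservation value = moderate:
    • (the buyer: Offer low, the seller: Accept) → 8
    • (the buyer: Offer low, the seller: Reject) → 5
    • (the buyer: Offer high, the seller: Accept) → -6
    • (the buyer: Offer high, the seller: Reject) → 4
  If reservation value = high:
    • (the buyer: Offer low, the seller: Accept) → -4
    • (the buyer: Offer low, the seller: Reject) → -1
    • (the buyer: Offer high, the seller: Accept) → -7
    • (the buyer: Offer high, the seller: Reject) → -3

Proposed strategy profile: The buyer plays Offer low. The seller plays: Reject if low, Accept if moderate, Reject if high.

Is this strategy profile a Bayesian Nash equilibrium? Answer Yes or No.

A profile is a BNE iff every type of every player is best-responding given beliefs about the other side.
The buyer plays Offer low: E[Offer low] = 2/5·(12) + 3/10·(11) + 3/10·(12) = 117/10; E[Offer high] = 89/10. Best-responding. ✓
The seller (reservation value low), facing Offer low: Accept gives -1, Reject gives 0. Proposed Reject is best. ✓
The seller (reservation value moderate), facing Offer low: Accept gives 8, Reject gives 5. Proposed Accept is best. ✓
The seller (reservation value high), facing Offer low: Accept gives -4, Reject gives -1. Proposed Reject is best. ✓

Yes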